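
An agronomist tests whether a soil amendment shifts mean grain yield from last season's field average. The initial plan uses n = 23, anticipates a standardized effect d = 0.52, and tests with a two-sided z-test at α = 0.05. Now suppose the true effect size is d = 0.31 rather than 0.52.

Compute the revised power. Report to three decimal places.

With d = 0.31: δ = d·√n = 0.31 × √23 = 1.4867. Critical value z_{0.025} = 1.960.
Revised power = Φ(δ − 1.960) + Φ(−δ − 1.960) = Φ(-0.473) + Φ(-3.447) = 0.3180 + 0.0003 = 0.3183.

Power ≈ 0.318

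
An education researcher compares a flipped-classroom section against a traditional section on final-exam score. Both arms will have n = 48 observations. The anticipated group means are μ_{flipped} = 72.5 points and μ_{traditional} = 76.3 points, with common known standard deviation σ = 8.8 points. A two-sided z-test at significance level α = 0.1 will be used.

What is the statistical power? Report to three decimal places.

Standardized effect: d = |μ_{flipped} − μ_{traditional}| / σ = |72.5 − 76.3| / 8.8 = 0.4318
Noncentrality parameter: δ = d·√(n/2) = 0.4318 × √(48/2) = 2.1155
Two-sided α = 0.1 → critical value z_{0.05} = 1.645.
Power = Φ(δ − 1.645) + Φ(−δ − 1.645) = Φ(0.471) + Φ(-3.760) = 0.6810 + 0.0001 = 0.6811.

Power ≈ 0.681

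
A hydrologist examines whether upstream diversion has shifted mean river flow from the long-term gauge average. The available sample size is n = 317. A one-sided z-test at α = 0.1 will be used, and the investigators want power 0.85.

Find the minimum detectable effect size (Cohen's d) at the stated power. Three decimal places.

Required noncentrality: δ = z_{0.1} + z_{0.15} = 1.282 + 1.036 = 2.318.
δ = d·√n ⇒ d = δ/√n = 2.318/√317 = 0.1302.

d ≈ 0.130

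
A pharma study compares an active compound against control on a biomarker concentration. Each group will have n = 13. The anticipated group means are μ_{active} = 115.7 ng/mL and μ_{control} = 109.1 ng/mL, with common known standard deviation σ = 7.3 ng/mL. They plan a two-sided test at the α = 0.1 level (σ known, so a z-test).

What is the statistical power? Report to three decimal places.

Standardized effect: d = |μ_{active} − μ_{control}| / σ = |115.7 − 109.1| / 7.3 = 0.9041
Noncentrality parameter: δ = d·√(n/2) = 0.9041 × √(13/2) = 2.3050
Two-sided α = 0.1 → critical value z_{0.05} = 1.645.
Power = Φ(δ − 1.645) + Φ(−δ − 1.645) = Φ(0.660) + Φ(-3.950) = 0.7454 + 0.0000 = 0.7455.

Power ≈ 0.745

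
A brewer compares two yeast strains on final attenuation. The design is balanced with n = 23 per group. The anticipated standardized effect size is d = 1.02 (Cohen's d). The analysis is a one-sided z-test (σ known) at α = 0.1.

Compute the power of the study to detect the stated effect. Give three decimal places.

Power ≈ 0.985

Noncentrality parameter: δ = d·√(n/2) = 1.02 × √(23/2) = 3.4590
One-sided α = 0.1 → critical value z_{0.1} = 1.282.
Power = Φ(δ − 1.282) = Φ(2.177) = 0.9853.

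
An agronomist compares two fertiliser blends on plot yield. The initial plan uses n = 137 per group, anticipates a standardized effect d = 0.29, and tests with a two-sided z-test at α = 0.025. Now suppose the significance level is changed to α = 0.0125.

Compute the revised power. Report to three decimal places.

δ = d·√(n/2) = 0.29 × √(137/2) = 2.4002 (unchanged). New critical value: z_{0.0063} = 2.498.
Revised power = Φ(δ − 2.498) + Φ(−δ − 2.498) = Φ(-0.098) + Φ(-4.898) = 0.4612 + 0.0000 = 0.4612.

Power ≈ 0.461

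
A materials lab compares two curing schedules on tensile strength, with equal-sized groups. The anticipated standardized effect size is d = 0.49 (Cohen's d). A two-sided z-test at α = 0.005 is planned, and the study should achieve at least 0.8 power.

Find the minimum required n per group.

n = 111 per group

Set Φ(δ − 2.807) = 0.8; then δ − 2.807 = Φ⁻¹(0.8) = 0.842, giving δ = 3.649.
(For δ > 0 the lower-tail rejection region contributes negligibly to power, so the one-term inversion is standard.)
δ = d·√(n/2) ⇒ n = 2(δ/d)² = 2 × (3.649 / 0.49)² = 110.89.
Round up to the next whole unit.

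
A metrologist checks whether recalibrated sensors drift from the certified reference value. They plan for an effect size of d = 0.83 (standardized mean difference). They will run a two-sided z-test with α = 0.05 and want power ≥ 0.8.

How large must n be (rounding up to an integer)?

For power 0.8 need Φ(δ − z_{0.025}) = 0.8, so δ = z_{0.025} + z_{0.20} = 1.960 + 0.842 = 2.802.
(The Φ(−δ − z_{α/2}) term is vanishingly small for δ > 0 and is dropped in the standard sample-size formula.)
δ = d·√n ⇒ n = (δ/d)² = (2.802 / 0.83)² = 11.39.
Rounding up, n = 12.

n = 12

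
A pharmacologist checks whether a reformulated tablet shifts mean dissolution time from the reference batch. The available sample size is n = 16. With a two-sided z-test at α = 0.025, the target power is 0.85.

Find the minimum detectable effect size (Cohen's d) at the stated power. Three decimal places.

Need Φ(δ − 2.241) = 0.85, so δ = 2.241 + 1.036 = 3.278.
(Lower-tail contribution to power is negligible for δ > 0.)
δ = d·√n ⇒ d = δ/√n = 3.278/√16 = 0.8195.

d ≈ 0.819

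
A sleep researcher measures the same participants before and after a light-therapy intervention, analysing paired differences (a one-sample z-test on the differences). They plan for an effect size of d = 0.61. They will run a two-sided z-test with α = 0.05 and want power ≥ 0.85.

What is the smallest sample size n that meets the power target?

n = 25

Set Φ(δ − 1.960) = 0.85; then δ − 1.960 = Φ⁻¹(0.85) = 1.036, giving δ = 2.996.
(Ignoring the negligible lower-tail rejection probability gives the usual closed-form inversion.)
δ = d·√n ⇒ n = (δ/d)² = (2.996 / 0.61)² = 24.13.
Round up to the next whole unit.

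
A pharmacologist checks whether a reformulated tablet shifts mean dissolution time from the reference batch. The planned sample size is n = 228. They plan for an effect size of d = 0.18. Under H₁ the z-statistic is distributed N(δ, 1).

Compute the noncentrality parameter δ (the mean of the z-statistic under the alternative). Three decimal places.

The noncentrality parameter scales effect size by the design's sample-size factor: δ = d·√n = 0.18 × √228 = 2.7179

δ ≈ 2.718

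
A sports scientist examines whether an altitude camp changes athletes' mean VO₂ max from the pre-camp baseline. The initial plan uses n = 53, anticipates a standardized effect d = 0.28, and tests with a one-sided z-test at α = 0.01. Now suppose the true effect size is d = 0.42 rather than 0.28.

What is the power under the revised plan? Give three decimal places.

With d = 0.42: δ = d·√n = 0.42 × √53 = 3.0576. Critical value z_{0.01} = 2.326.
Revised power = P(Z > 2.326 − δ) = Φ(0.731) = 0.7677.

Power ≈ 0.768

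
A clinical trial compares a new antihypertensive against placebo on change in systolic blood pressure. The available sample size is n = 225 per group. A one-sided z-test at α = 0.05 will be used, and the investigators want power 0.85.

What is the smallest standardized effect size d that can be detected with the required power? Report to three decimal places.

Required noncentrality: δ = z_{0.05} + z_{0.15} = 1.645 + 1.036 = 2.681.
δ = d·√(n/2) ⇒ d = δ/√(n/2) = 2.681/√(225/2) = 0.2528.

d ≈ 0.253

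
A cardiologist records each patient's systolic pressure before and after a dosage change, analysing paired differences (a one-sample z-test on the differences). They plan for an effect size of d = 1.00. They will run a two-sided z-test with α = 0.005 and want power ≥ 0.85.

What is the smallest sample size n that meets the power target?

n = 15

For power 0.85 need Φ(δ − z_{0.0025}) = 0.85, so δ = z_{0.0025} + z_{0.15} = 2.807 + 1.036 = 3.843.
(Ignoring the negligible lower-tail rejection probability gives the usual closed-form inversion.)
δ = d·√n ⇒ n = (δ/d)² = (3.843 / 1.00)² = 14.77.
Rounding up, n = 15.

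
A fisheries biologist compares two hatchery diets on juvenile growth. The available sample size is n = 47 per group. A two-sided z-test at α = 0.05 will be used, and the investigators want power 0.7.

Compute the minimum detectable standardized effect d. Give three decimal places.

d ≈ 0.512

Need Φ(δ − 1.960) = 0.7, so δ = 1.960 + 0.524 = 2.484.
(Lower-tail contribution to power is negligible for δ > 0.)
δ = d·√(n/2) ⇒ d = δ/√(n/2) = 2.484/√(47/2) = 0.5125.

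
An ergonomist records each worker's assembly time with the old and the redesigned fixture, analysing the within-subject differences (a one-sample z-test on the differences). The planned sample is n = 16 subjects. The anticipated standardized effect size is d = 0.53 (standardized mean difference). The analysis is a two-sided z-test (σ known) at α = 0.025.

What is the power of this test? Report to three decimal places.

Power ≈ 0.452

Noncentrality parameter: λ = d·√n = 0.53 × √16 = 2.1200
Two-sided α = 0.025 → critical value z_{0.0125} = 2.241.
Power = Φ(λ − 2.241) + Φ(−λ − 2.241) = Φ(-0.121) + Φ(-4.361) = 0.4517 + 0.0000 = 0.4517.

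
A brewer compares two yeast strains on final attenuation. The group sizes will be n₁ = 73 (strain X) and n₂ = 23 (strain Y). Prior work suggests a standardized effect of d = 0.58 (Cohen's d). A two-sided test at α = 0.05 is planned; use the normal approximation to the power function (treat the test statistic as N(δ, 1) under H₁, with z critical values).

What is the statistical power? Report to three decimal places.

Power ≈ 0.679

Noncentrality parameter: δ = d / √(1/n₁ + 1/n₂) = 0.58 / √(1/73 + 1/23) = 2.4256
Critical value for a two-sided test at α = 0.05: z_{α/2} = 1.960.
Power = Φ(δ − 1.960) + Φ(−δ − 1.960) = Φ(0.466) + Φ(-4.386) = 0.6793 + 0.0000 = 0.6793.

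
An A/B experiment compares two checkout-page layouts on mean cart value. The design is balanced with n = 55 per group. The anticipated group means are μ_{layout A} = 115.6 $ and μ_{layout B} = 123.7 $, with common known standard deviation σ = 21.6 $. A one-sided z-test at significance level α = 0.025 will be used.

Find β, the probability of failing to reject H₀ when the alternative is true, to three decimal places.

Standardized effect: d = |μ_{layout A} − μ_{layout B}| / σ = |115.6 − 123.7| / 21.6 = 0.3750
Noncentrality parameter: δ = d·√(n/2) = 0.3750 × √(55/2) = 1.9665
Critical value for a one-sided test at α = 0.025: z_α = 1.960.
Power = Φ(δ − 1.960) = Φ(0.007) = 0.5026.
Type II error: β = 1 − power = 1 − 0.5026 = 0.4974.

β ≈ 0.497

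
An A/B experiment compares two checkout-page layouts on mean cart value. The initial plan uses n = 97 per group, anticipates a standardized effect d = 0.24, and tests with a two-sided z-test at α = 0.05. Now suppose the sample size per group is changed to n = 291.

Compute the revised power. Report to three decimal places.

Power ≈ 0.825

With n = 291 per group: δ = d·√(n/2) = 0.24 × √(291/2) = 2.8950. Critical value z_{0.025} = 1.960.
Revised power = Φ(δ − 1.960) + Φ(−δ − 1.960) = Φ(0.935) + Φ(-4.855) = 0.8251 + 0.0000 = 0.8251.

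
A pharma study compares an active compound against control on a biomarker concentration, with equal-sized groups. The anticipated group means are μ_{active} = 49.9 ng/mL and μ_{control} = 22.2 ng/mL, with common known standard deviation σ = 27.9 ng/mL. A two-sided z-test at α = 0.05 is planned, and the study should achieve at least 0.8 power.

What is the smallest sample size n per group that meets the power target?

Standardized effect: d = |μ_{active} − μ_{control}| / σ = |49.9 − 22.2| / 27.9 = 0.9928
For power 0.8 need Φ(δ − z_{0.025}) = 0.8, so δ = z_{0.025} + z_{0.20} = 1.960 + 0.842 = 2.802.
(Ignoring the negligible lower-tail rejection probability gives the usual closed-form inversion.)
δ = d·√(n/2) ⇒ n = 2(δ/d)² = 2 × (2.802 / 0.9928)² = 15.93.
Rounding up, n = 16 per group.

n = 16 per group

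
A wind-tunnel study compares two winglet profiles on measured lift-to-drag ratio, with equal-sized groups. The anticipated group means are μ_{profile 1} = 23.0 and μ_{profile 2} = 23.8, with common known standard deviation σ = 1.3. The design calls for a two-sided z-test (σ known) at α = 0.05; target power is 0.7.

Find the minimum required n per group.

n = 33 per group

Standardized effect: d = |μ_{profile 1} − μ_{profile 2}| / σ = |23.0 − 23.8| / 1.3 = 0.6154
Set Φ(δ − 1.960) = 0.7; then δ − 1.960 = Φ⁻¹(0.7) = 0.524, giving δ = 2.484.
(The Φ(−δ − z_{α/2}) term is vanishingly small for δ > 0 and is dropped in the standard sample-size formula.)
δ = d·√(n/2) ⇒ n = 2(δ/d)² = 2 × (2.484 / 0.6154)² = 32.60.
Round up to the next whole unit.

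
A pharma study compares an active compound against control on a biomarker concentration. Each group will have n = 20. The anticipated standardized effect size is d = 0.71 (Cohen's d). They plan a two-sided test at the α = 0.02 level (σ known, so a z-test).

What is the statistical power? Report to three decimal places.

Noncentrality parameter: δ = d·√(n/2) = 0.71 × √(20/2) = 2.2452
Two-sided α = 0.02 → critical value z_{0.01} = 2.326.
Power = Φ(δ − 2.326) + Φ(−δ − 2.326) = Φ(-0.081) + Φ(-4.572) = 0.4677 + 0.0000 = 0.4677.

Power ≈ 0.468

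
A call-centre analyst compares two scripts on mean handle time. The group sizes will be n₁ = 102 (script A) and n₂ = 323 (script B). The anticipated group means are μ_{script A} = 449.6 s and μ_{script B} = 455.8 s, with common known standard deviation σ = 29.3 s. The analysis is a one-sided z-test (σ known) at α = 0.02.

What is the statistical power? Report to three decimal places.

Standardized effect: d = |μ_{script A} − μ_{script B}| / σ = |449.6 − 455.8| / 29.3 = 0.2116
Noncentrality parameter: δ = d / √(1/n₁ + 1/n₂) = 0.2116 / √(1/102 + 1/323) = 1.8631
One-sided α = 0.02 → critical value z_{0.02} = 2.054.
Power = Φ(δ − 2.054) = Φ(-0.191) = 0.4244.

Power ≈ 0.424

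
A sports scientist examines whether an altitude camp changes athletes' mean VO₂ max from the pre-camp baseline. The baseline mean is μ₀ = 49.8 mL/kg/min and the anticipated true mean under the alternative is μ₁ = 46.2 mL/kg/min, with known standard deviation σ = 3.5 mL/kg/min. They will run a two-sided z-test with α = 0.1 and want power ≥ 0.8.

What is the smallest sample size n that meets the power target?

n = 6

Standardized effect: d = |μ₁ − μ₀| / σ = |46.2 − 49.8| / 3.5 = 1.0286
For power 0.8 need Φ(δ − z_{0.05}) = 0.8, so δ = z_{0.05} + z_{0.20} = 1.645 + 0.842 = 2.486.
(The Φ(−δ − z_{α/2}) term is vanishingly small for δ > 0 and is dropped in the standard sample-size formula.)
δ = d·√n ⇒ n = (δ/d)² = (2.486 / 1.0286)² = 5.84.
Round up to the next whole unit.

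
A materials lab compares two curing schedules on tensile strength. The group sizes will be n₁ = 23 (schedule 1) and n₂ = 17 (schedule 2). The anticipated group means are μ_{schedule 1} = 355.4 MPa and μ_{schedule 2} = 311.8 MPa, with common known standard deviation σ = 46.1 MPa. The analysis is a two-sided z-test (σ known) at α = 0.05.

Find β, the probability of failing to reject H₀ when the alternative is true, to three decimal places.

β ≈ 0.159

Standardized effect: d = |μ_{schedule 1} − μ_{schedule 2}| / σ = |355.4 − 311.8| / 46.1 = 0.9458
Noncentrality parameter: δ = d / √(1/n₁ + 1/n₂) = 0.9458 / √(1/23 + 1/17) = 2.9569
Two-sided α = 0.05 → critical value z_{0.025} = 1.960.
Power = Φ(δ − 1.960) + Φ(−δ − 1.960) = Φ(0.997) + Φ(-4.917) = 0.8406 + 0.0000 = 0.8406.
Type II error: β = 1 − power = 1 − 0.8406 = 0.1594.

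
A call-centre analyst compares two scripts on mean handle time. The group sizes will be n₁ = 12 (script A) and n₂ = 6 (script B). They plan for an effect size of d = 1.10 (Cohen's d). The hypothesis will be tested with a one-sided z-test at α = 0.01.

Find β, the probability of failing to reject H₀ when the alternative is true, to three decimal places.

Noncentrality parameter: δ = d / √(1/n₁ + 1/n₂) = 1.10 / √(1/12 + 1/6) = 2.2000
Critical value for a one-sided test at α = 0.01: z_α = 2.326.
Power = Φ(δ − 2.326) = Φ(-0.126) = 0.4497.
Type II error: β = 1 − power = 1 − 0.4497 = 0.5503.

β ≈ 0.550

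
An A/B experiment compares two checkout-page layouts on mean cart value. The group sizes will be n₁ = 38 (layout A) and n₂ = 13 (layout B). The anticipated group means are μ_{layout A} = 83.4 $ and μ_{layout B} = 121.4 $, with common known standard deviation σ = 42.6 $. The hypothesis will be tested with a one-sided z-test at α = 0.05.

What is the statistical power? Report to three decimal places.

Power ≈ 0.871

Standardized effect: d = |μ_{layout A} − μ_{layout B}| / σ = |83.4 − 121.4| / 42.6 = 0.8920
Noncentrality parameter: δ = d / √(1/n₁ + 1/n₂) = 0.8920 / √(1/38 + 1/13) = 2.7762
Critical value for a one-sided test at α = 0.05: z_α = 1.645.
Power = P(Z > 1.645 − δ) = Φ(1.131) = 0.8710.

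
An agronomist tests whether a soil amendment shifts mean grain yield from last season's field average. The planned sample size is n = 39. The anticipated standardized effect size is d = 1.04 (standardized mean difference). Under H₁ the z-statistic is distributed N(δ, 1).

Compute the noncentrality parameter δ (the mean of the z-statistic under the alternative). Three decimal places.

δ ≈ 6.495

The noncentrality parameter scales effect size by the design's sample-size factor: δ = d·√n = 1.04 × √39 = 6.4948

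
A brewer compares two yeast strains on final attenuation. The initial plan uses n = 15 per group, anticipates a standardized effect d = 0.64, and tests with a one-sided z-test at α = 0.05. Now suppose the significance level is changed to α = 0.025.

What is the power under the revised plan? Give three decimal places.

δ = d·√(n/2) = 0.64 × √(15/2) = 1.7527 (unchanged). New critical value: z_{0.025} = 1.960.
Revised power = Φ(δ − 1.960) = Φ(-0.207) = 0.4179.

Power ≈ 0.418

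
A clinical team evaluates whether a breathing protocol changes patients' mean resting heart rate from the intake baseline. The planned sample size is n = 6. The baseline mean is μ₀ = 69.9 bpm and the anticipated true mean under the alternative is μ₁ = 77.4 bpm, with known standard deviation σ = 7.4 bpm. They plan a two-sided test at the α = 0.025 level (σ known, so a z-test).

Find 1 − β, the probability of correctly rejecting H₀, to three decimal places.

Power ≈ 0.595

Standardized effect: d = |μ₁ − μ₀| / σ = |77.4 − 69.9| / 7.4 = 1.0135
Noncentrality parameter: δ = d·√n = 1.0135 × √6 = 2.4826
Two-sided α = 0.025 → critical value z_{0.0125} = 2.241.
Power = Φ(δ − 2.241) + Φ(−δ − 2.241) = Φ(0.241) + Φ(-4.724) = 0.5953 + 0.0000 = 0.5953.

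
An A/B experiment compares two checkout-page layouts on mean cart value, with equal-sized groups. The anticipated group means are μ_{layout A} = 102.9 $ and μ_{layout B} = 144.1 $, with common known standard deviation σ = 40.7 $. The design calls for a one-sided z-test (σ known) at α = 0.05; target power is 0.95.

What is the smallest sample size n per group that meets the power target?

n = 22 per group

Standardized effect: d = |μ_{layout A} − μ_{layout B}| / σ = |102.9 − 144.1| / 40.7 = 1.0123
Set Φ(δ − 1.645) = 0.95; then δ − 1.645 = Φ⁻¹(0.95) = 1.645, giving δ = 3.290.
δ = d·√(n/2) ⇒ n = 2(δ/d)² = 2 × (3.290 / 1.0123)² = 21.12.
Rounding up, n = 22 per group.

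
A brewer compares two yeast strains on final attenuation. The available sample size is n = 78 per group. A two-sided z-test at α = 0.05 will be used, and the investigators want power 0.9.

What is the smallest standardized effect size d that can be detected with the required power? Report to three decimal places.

Required noncentrality: δ = z_{0.025} + z_{0.10} = 1.960 + 1.282 = 3.242.
(Lower-tail contribution to power is negligible for δ > 0.)
δ = d·√(n/2) ⇒ d = δ/√(n/2) = 3.242/√(78/2) = 0.5191.

d ≈ 0.519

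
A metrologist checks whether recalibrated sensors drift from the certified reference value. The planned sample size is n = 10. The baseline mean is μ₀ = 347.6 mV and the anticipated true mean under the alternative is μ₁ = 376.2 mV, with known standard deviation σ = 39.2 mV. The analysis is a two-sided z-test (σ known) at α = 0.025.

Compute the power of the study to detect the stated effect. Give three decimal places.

Standardized effect: d = |μ₁ − μ₀| / σ = |376.2 − 347.6| / 39.2 = 0.7296
Noncentrality parameter: δ = d·√n = 0.7296 × √10 = 2.3072
Two-sided α = 0.025 → critical value z_{0.0125} = 2.241.
Power = Φ(δ − 2.241) + Φ(−δ − 2.241) = Φ(0.066) + Φ(-4.549) = 0.5262 + 0.0000 = 0.5262.

Power ≈ 0.526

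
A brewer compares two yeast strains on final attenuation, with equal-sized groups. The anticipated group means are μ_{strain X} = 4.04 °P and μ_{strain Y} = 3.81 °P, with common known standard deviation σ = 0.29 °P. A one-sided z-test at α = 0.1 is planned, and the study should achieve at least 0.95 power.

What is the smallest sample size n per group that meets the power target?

n = 28 per group

Standardized effect: d = |μ_{strain X} − μ_{strain Y}| / σ = |4.04 − 3.81| / 0.29 = 0.7931
For power 0.95 need Φ(δ − z_{0.1}) = 0.95, so δ = z_{0.1} + z_{0.05} = 1.282 + 1.645 = 2.926.
δ = d·√(n/2) ⇒ n = 2(δ/d)² = 2 × (2.926 / 0.7931)² = 27.23.
Rounding up, n = 28 per group.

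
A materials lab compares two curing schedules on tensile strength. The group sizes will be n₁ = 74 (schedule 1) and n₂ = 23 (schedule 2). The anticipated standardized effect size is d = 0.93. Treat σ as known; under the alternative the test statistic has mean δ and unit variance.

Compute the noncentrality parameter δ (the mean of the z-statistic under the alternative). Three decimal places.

δ ≈ 3.896

The noncentrality parameter scales effect size by the design's sample-size factor: δ = d / √(1/n₁ + 1/n₂) = 0.93 / √(1/74 + 1/23) = 3.8956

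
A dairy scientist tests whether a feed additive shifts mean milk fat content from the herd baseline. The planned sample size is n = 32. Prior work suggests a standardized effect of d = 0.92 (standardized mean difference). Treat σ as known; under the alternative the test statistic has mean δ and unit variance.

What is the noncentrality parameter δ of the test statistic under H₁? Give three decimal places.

The noncentrality parameter scales effect size by the design's sample-size factor: δ = d·√n = 0.92 × √32 = 5.2043

δ ≈ 5.204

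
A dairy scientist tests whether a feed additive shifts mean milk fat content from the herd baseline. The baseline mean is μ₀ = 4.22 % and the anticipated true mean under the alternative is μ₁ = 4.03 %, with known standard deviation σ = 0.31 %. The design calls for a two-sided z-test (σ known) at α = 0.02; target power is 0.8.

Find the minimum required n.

Standardized effect: d = |μ₁ − μ₀| / σ = |4.03 − 4.22| / 0.31 = 0.6129
Set Φ(δ − 2.326) = 0.8; then δ − 2.326 = Φ⁻¹(0.8) = 0.842, giving δ = 3.168.
(The Φ(−δ − z_{α/2}) term is vanishingly small for δ > 0 and is dropped in the standard sample-size formula.)
δ = d·√n ⇒ n = (δ/d)² = (3.168 / 0.6129)² = 26.72.
Round up to the next whole unit.

n = 27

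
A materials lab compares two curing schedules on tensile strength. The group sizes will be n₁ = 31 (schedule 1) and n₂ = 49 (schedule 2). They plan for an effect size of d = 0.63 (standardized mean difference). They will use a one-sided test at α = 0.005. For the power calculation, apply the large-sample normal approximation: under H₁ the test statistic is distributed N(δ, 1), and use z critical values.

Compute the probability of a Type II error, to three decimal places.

β ≈ 0.433

Noncentrality parameter: δ = d / √(1/n₁ + 1/n₂) = 0.63 / √(1/31 + 1/49) = 2.7452
One-sided α = 0.005 → critical value z_{0.005} = 2.576.
Power = P(Z > 2.576 − δ) = Φ(0.169) = 0.5672.
Type II error: β = 1 − power = 1 − 0.5672 = 0.4328.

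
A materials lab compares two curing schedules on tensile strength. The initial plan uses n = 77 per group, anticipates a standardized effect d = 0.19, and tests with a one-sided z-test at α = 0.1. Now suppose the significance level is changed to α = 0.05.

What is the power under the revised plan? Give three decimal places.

δ = d·√(n/2) = 0.19 × √(77/2) = 1.1789 (unchanged). New critical value: z_{0.05} = 1.645.
Revised power = P(Z > 1.645 − δ) = Φ(-0.466) = 0.3206.

Power ≈ 0.321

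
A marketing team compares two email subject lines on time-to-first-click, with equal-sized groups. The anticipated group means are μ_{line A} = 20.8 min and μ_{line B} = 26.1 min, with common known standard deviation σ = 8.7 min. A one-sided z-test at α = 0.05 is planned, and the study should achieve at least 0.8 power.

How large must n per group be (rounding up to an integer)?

Standardized effect: d = |μ_{line A} − μ_{line B}| / σ = |20.8 − 26.1| / 8.7 = 0.6092
Set Φ(δ − 1.645) = 0.8; then δ − 1.645 = Φ⁻¹(0.8) = 0.842, giving δ = 2.486.
δ = d·√(n/2) ⇒ n = 2(δ/d)² = 2 × (2.486 / 0.6092)² = 33.32.
Round up to the next whole unit.

n = 34 per group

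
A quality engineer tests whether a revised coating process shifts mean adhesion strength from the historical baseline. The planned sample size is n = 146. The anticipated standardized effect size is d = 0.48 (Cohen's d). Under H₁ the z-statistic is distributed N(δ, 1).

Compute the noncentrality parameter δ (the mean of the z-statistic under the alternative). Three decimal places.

δ ≈ 5.800

δ = d·√n = 0.48 × √146 = 5.7999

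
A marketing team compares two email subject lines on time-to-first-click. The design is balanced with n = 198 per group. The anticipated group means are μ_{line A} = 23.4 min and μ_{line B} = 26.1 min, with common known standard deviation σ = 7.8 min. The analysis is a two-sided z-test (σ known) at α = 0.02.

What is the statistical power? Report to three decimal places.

Standardized effect: d = |μ_{line A} − μ_{line B}| / σ = |23.4 − 26.1| / 7.8 = 0.3462
Noncentrality parameter: δ = d·√(n/2) = 0.3462 × √(198/2) = 3.4442
Two-sided α = 0.02 → critical value z_{0.01} = 2.326.
Power = Φ(δ − 2.326) + Φ(−δ − 2.326) = Φ(1.118) + Φ(-5.771) = 0.8682 + 0.0000 = 0.8682.

Power ≈ 0.868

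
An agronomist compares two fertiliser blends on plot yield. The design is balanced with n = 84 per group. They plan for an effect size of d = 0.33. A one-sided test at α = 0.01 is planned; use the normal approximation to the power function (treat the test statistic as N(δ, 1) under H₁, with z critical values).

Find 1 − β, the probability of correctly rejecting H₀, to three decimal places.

Power ≈ 0.426

Noncentrality parameter: λ = d·√(n/2) = 0.33 × √(84/2) = 2.1386
Critical value for a one-sided test at α = 0.01: z_α = 2.326.
Power = P(Z > 2.326 − λ) = Φ(-0.188) = 0.4256.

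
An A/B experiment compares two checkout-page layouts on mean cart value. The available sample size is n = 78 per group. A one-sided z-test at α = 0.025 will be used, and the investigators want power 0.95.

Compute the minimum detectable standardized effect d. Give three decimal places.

Need Φ(δ − 1.960) = 0.95, so δ = 1.960 + 1.645 = 3.605.
δ = d·√(n/2) ⇒ d = δ/√(n/2) = 3.605/√(78/2) = 0.5772.

d ≈ 0.577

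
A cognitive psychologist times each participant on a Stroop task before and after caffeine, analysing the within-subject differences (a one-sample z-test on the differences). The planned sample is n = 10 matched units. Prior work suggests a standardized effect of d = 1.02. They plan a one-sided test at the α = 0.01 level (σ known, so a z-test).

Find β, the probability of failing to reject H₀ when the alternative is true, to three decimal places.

β ≈ 0.184

Noncentrality parameter: δ = d·√n = 1.02 × √10 = 3.2255
Critical value for a one-sided test at α = 0.01: z_α = 2.326.
Power = P(Z > 2.326 − δ) = Φ(0.899) = 0.8157.
Type II error: β = 1 − power = 1 − 0.8157 = 0.1843.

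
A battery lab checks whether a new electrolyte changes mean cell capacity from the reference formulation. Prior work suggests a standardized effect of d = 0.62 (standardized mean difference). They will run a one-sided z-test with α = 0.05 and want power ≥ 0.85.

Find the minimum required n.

For power 0.85 need Φ(δ − z_{0.05}) = 0.85, so δ = z_{0.05} + z_{0.15} = 1.645 + 1.036 = 2.681.
δ = d·√n ⇒ n = (δ/d)² = (2.681 / 0.62)² = 18.70.
Rounding up, n = 19.

n = 19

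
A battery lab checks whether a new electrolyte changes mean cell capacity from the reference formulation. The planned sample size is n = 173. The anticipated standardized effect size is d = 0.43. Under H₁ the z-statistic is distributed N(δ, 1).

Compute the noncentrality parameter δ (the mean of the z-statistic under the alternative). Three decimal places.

δ ≈ 5.656

The noncentrality parameter scales effect size by the design's sample-size factor: δ = d·√n = 0.43 × √173 = 5.6558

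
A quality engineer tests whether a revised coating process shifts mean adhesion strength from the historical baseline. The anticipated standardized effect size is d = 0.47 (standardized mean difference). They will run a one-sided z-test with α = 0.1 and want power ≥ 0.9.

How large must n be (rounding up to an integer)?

n = 30

For power 0.9 need Φ(δ − z_{0.1}) = 0.9, so δ = z_{0.1} + z_{0.10} = 1.282 + 1.282 = 2.563.
δ = d·√n ⇒ n = (δ/d)² = (2.563 / 0.47)² = 29.74.
Rounding up, n = 30.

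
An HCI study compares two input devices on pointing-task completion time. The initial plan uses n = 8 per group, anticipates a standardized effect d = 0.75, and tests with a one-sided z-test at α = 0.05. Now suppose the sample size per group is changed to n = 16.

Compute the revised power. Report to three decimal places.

With n = 16 per group: δ = d·√(n/2) = 0.75 × √(16/2) = 2.1213. Critical value z_{0.05} = 1.645.
Revised power = Φ(δ − 1.645) = Φ(0.476) = 0.6831.

Power ≈ 0.683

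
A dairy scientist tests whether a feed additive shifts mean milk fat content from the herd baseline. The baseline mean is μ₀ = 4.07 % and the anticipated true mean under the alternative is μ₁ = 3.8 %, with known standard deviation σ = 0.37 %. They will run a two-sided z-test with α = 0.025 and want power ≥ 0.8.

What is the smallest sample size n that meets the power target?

n = 18

Standardized effect: d = |μ₁ − μ₀| / σ = |3.8 − 4.07| / 0.37 = 0.7297
For power 0.8 need Φ(δ − z_{0.0125}) = 0.8, so δ = z_{0.0125} + z_{0.20} = 2.241 + 0.842 = 3.083.
(For δ > 0 the lower-tail rejection region contributes negligibly to power, so the one-term inversion is standard.)
δ = d·√n ⇒ n = (δ/d)² = (3.083 / 0.7297)² = 17.85.
Round up to the next whole unit.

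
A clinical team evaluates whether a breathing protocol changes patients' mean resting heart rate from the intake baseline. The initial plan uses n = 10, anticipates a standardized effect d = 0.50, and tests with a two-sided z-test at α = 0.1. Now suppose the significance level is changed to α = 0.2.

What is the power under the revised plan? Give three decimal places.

Power ≈ 0.620

δ = d·√n = 0.50 × √10 = 1.5811 (unchanged). New critical value: z_{0.1} = 1.282.
Revised power = Φ(δ − 1.282) + Φ(−δ − 1.282) = Φ(0.300) + Φ(-2.863) = 0.6178 + 0.0021 = 0.6199.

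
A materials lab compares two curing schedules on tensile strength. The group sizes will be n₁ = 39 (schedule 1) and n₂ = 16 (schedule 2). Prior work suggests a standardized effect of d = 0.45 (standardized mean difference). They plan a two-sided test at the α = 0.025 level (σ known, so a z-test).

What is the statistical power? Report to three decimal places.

Noncentrality parameter: δ = d / √(1/n₁ + 1/n₂) = 0.45 / √(1/39 + 1/16) = 1.5157
Two-sided α = 0.025 → critical value z_{0.0125} = 2.241.
Power = Φ(δ − 2.241) + Φ(−δ − 2.241) = Φ(-0.726) + Φ(-3.757) = 0.2340 + 0.0001 = 0.2341.

Power ≈ 0.234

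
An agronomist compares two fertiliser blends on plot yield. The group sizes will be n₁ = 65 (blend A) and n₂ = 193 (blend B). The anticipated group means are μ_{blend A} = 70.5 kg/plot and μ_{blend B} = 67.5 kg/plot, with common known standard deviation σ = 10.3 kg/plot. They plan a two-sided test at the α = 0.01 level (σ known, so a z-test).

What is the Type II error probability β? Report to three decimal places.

Standardized effect: d = |μ_{blend A} − μ_{blend B}| / σ = |70.5 − 67.5| / 10.3 = 0.2913
Noncentrality parameter: δ = d / √(1/n₁ + 1/n₂) = 0.2913 / √(1/65 + 1/193) = 2.0310
Two-sided α = 0.01 → critical value z_{0.005} = 2.576.
Power = Φ(δ − 2.576) + Φ(−δ − 2.576) = Φ(-0.545) + Φ(-4.607) = 0.2929 + 0.0000 = 0.2929.
Type II error: β = 1 − power = 1 − 0.2929 = 0.7071.

β ≈ 0.707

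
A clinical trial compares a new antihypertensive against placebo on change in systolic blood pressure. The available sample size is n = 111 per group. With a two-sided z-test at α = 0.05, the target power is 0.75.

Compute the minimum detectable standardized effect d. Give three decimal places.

Required noncentrality: δ = z_{0.025} + z_{0.25} = 1.960 + 0.674 = 2.634.
(Lower-tail contribution to power is negligible for δ > 0.)
δ = d·√(n/2) ⇒ d = δ/√(n/2) = 2.634/√(111/2) = 0.3536.

d ≈ 0.354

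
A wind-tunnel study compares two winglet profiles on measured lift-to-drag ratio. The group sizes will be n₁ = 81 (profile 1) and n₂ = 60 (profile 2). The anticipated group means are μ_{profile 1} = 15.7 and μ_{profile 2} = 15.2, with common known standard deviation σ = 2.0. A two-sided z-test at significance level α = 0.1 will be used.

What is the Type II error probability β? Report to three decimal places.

β ≈ 0.569

Standardized effect: d = |μ_{profile 1} − μ_{profile 2}| / σ = |15.7 − 15.2| / 2.0 = 0.2500
Noncentrality parameter: δ = d / √(1/n₁ + 1/n₂) = 0.2500 / √(1/81 + 1/60) = 1.4677
Two-sided α = 0.1 → critical value z_{0.05} = 1.645.
Power = Φ(δ − 1.645) + Φ(−δ − 1.645) = Φ(-0.177) + Φ(-3.113) = 0.4297 + 0.0009 = 0.4306.
Type II error: β = 1 − power = 1 − 0.4306 = 0.5694.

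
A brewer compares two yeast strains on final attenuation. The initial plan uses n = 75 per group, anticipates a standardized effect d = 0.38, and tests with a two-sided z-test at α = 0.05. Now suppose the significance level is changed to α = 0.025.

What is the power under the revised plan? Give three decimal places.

δ = d·√(n/2) = 0.38 × √(75/2) = 2.3270 (unchanged). New critical value: z_{0.0125} = 2.241.
Revised power = Φ(δ − 2.241) + Φ(−δ − 2.241) = Φ(0.086) + Φ(-4.568) = 0.5341 + 0.0000 = 0.5341.

Power ≈ 0.534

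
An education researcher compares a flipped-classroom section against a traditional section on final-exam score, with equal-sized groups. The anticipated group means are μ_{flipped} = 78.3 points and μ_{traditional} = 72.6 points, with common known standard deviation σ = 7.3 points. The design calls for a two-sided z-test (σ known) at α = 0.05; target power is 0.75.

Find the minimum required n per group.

n = 23 per group

Standardized effect: d = |μ_{flipped} − μ_{traditional}| / σ = |78.3 − 72.6| / 7.3 = 0.7808
For power 0.75 need Φ(δ − z_{0.025}) = 0.75, so δ = z_{0.025} + z_{0.25} = 1.960 + 0.674 = 2.634.
(For δ > 0 the lower-tail rejection region contributes negligibly to power, so the one-term inversion is standard.)
δ = d·√(n/2) ⇒ n = 2(δ/d)² = 2 × (2.634 / 0.7808)² = 22.77.
Rounding up, n = 23 per group.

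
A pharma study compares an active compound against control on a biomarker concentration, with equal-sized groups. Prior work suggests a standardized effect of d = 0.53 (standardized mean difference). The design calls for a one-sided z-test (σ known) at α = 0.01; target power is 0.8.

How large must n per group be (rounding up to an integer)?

For power 0.8 need Φ(δ − z_{0.01}) = 0.8, so δ = z_{0.01} + z_{0.20} = 2.326 + 0.842 = 3.168.
δ = d·√(n/2) ⇒ n = 2(δ/d)² = 2 × (3.168 / 0.53)² = 71.46.
Rounding up, n = 72 per group.

n = 72 per group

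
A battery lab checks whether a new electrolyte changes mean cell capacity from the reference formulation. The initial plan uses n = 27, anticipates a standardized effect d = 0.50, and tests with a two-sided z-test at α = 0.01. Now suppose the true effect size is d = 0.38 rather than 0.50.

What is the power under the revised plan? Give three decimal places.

With d = 0.38: δ = d·√n = 0.38 × √27 = 1.9745. Critical value z_{0.005} = 2.576.
Revised power = Φ(δ − 2.576) + Φ(−δ − 2.576) = Φ(-0.601) + Φ(-4.550) = 0.2738 + 0.0000 = 0.2738.

Power ≈ 0.274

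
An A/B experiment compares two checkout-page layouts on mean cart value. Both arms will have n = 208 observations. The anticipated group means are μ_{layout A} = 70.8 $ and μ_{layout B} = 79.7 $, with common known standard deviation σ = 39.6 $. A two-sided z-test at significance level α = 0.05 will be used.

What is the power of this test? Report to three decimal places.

Power ≈ 0.630

Standardized effect: d = |μ_{layout A} − μ_{layout B}| / σ = |70.8 − 79.7| / 39.6 = 0.2247
Noncentrality parameter: λ = d·√(n/2) = 0.2247 × √(208/2) = 2.2920
Critical value for a two-sided test at α = 0.05: z_{α/2} = 1.960.
Power = Φ(λ − 1.960) + Φ(−λ − 1.960) = Φ(0.332) + Φ(-4.252) = 0.6301 + 0.0000 = 0.6301.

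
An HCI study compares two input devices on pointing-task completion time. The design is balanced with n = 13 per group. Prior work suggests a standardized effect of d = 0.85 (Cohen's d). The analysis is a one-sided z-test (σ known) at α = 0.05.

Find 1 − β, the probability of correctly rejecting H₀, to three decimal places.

Power ≈ 0.699

Noncentrality parameter: δ = d·√(n/2) = 0.85 × √(13/2) = 2.1671
Critical value for a one-sided test at α = 0.05: z_α = 1.645.
Power = Φ(δ − 1.645) = Φ(0.522) = 0.6992.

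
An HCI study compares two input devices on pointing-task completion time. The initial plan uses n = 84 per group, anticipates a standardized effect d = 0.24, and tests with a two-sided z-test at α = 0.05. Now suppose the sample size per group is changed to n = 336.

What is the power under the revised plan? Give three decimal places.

With n = 336 per group: δ = d·√(n/2) = 0.24 × √(336/2) = 3.1108. Critical value z_{0.025} = 1.960.
Revised power = Φ(δ − 1.960) + Φ(−δ − 1.960) = Φ(1.151) + Φ(-5.071) = 0.8751 + 0.0000 = 0.8751.

Power ≈ 0.875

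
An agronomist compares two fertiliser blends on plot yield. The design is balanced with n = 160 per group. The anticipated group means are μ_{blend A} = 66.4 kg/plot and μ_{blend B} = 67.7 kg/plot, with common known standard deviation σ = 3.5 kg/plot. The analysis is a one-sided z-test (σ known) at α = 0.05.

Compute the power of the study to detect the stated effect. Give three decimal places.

Standardized effect: d = |μ_{blend A} − μ_{blend B}| / σ = |66.4 − 67.7| / 3.5 = 0.3714
Noncentrality parameter: λ = d·√(n/2) = 0.3714 × √(160/2) = 3.3222
Critical value for a one-sided test at α = 0.05: z_α = 1.645.
Power = Φ(λ − 1.645) = Φ(1.677) = 0.9533.

Power ≈ 0.953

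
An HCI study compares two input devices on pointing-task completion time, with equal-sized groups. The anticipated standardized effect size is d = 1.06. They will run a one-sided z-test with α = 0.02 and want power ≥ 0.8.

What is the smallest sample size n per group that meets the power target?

For power 0.8 need Φ(δ − z_{0.02}) = 0.8, so δ = z_{0.02} + z_{0.20} = 2.054 + 0.842 = 2.895.
δ = d·√(n/2) ⇒ n = 2(δ/d)² = 2 × (2.895 / 1.06)² = 14.92.
Round up to the next whole unit.

n = 15 per group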